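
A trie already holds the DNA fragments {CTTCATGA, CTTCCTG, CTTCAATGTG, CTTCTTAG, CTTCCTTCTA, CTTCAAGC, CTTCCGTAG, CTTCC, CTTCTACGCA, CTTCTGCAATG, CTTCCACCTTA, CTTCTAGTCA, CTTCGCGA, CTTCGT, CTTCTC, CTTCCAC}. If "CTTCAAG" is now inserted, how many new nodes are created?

"CTTCAAG" is already a full path in the trie; only an end-marker is added.
No new nodes are needed: 0.

0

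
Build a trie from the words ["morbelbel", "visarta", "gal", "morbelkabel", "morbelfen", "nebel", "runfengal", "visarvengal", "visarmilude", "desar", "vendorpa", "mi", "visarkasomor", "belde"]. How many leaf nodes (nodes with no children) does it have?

A leaf is a node with no children — equivalently, the end of a word that is not a proper prefix of any other stored word.
Those words: "belde", "desar", "gal", "mi", "morbelbel", "morbelfen", "morbelkabel", "nebel", "runfengal", "vendorpa", "visarkasomor", "visarmilude", "visarta", "visarvengal"
Leaf count: 14

14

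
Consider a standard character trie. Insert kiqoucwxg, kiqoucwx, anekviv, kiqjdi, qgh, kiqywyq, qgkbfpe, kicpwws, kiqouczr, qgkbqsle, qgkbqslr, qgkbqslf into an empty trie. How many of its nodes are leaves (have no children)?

11

A leaf is a node with no children — equivalently, the end of a word that is not a proper prefix of any other stored word.
Those words: "anekviv", "kicpwws", "kiqjdi", "kiqoucwxg", "kiqouczr", "kiqywyq", "qgh", "qgkbfpe", "qgkbqsle", "qgkbqslf", "qgkbqslr"
Leaf count: 11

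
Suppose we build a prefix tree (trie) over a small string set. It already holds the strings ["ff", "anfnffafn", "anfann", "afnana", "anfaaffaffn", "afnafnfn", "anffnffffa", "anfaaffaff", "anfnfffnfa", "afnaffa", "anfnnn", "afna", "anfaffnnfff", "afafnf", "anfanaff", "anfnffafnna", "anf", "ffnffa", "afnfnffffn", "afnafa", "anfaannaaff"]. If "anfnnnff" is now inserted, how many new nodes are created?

Walking "anfnnnff" from the root, the first 6 characters ("anfnnn") follow existing edges; "f" is the first miss.
Each of the 2 remaining characters creates one node.

2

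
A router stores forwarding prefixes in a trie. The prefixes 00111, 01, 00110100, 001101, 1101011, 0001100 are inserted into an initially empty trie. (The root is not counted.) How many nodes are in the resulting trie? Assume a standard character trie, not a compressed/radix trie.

Trace insertions, counting only characters that open a new branch:
  "00111" → 5 new (0, 0, 1, 1, 1)
  "01" → prefix "0" already present; 1 new (1)
  "00110100" → prefix "0011" already present; 4 new (0, 1, 0, 0)
  "001101" → prefix "001101" already present; 0 new (none)
  "1101011" → 7 new (1, 1, 0, 1, 0, 1, 1)
  "0001100" → prefix "00" already present; 5 new (0, 1, 1, 0, 0)
Total nodes = 5 + 1 + 4 + 0 + 7 + 5 = 22

22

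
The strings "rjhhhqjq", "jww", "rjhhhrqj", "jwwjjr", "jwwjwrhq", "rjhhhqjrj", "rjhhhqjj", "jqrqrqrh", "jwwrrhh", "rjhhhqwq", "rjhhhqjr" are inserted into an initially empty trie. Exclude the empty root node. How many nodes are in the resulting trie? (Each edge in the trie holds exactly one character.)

37

Trie structure (* marks end of a word):
(root)
├─ j
│  ├─ q
│  │  └─ r
│  │     └─ q
│  │        └─ r
│  │           └─ q
│  │              └─ r
│  │                 └─ h *
│  └─ w
│     └─ w *
│        ├─ j
│        │  ├─ j
│        │  │  └─ r *
│        │  └─ w
│        │     └─ r
│        │        └─ h
│        │           └─ q *
│        └─ r
│           └─ r
│              └─ h
│                 └─ h *
└─ r
   └─ j
      └─ h
         └─ h
            └─ h
               ├─ q
               │  ├─ j
               │  │  ├─ j *
               │  │  ├─ q *
               │  │  └─ r *
               │  │     └─ j *
               │  └─ w
               │     └─ q *
               └─ r
                  └─ q
                     └─ j *
Counting every labelled node above: 37.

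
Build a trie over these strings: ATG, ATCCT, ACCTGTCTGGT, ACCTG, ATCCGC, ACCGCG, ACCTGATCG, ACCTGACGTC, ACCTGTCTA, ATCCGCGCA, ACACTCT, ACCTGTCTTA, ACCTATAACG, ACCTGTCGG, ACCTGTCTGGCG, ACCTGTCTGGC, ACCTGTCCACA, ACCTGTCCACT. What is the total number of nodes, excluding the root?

Count nodes per top-level branch (shared prefixes stored once):
  'A'-branch (ACACTCT, ACCGCG, ACCTATAACG, ACCTG, ACCTGACGTC, ACCTGATCG, ACCTGTCCACA, ACCTGTCCACT, ACCTGTCGG, ACCTGTCTA, ACCTGTCTGGC, ACCTGTCTGGCG, ACCTGTCTGGT, ACCTGTCTTA, ATCCGC, ATCCGCGCA, ATCCT, ATG): 55 nodes
Sum: 55

55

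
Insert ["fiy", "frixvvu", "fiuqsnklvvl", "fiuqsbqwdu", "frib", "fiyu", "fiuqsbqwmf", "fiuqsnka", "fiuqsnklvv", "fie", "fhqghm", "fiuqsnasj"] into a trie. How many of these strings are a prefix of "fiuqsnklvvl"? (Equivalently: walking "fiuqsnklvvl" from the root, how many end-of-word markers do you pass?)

2

Traverse "fiuqsnklvvl" character by character; count nodes along the way that are marked as word ends.
Prefixes of the query that are stored words: "fiuqsnklvv", "fiuqsnklvvl"
Count: 2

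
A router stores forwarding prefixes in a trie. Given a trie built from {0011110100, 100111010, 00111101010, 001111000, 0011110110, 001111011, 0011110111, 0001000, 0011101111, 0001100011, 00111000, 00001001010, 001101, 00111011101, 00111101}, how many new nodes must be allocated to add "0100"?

3

The longest prefix of "0100" already in the trie is "0" (length 1).
Each of the 3 remaining characters creates one node.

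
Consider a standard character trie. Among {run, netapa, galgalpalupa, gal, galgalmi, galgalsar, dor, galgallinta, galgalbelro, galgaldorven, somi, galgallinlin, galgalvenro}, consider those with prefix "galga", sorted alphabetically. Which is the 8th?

DFS of the "galga" subtree visits, in order: "galgalbelro", "galgaldorven", "galgallinlin", "galgallinta", "galgalmi", "galgalpalupa", "galgalsar", "galgalvenro"
Position 8: galgalvenro

galgalvenro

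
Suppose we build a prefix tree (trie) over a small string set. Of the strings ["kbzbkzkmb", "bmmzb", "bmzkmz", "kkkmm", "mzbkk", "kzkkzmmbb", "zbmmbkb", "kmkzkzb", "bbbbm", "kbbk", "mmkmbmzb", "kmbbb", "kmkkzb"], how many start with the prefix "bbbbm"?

1

Traverse to the node for "bbbbm", then collect every word in that subtree.
Words under "bbbbm": bbbbm
Count: 1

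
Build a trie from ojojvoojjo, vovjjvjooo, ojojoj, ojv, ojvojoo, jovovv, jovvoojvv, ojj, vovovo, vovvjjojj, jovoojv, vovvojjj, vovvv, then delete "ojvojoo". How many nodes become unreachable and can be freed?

4

Walk "ojvojoo" from the leaf back toward the root, removing each node that no remaining word uses.
The suffix "ojoo" (4 nodes) is used only by "ojvojoo"; "ojv" is itself a stored word, so pruning stops there.
Nodes removed: 4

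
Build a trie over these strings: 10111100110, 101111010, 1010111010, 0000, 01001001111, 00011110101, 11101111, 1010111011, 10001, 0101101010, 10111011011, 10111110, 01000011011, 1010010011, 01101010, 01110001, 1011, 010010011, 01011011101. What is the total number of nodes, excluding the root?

96

Trace insertions, counting only characters that open a new branch:
  "10111100110" → 11 new (1, 0, 1, 1, 1, 1, 0, 0, 1, 1, 0)
  "101111010" → prefix "1011110" already present; 2 new (1, 0)
  "1010111010" → prefix "101" already present; 7 new (0, 1, 1, 1, 0, 1, 0)
  "0000" → 4 new (0, 0, 0, 0)
  "01001001111" → prefix "0" already present; 10 new (1, 0, 0, 1, 0, 0, 1, 1, 1, 1)
  "00011110101" → prefix "000" already present; 8 new (1, 1, 1, 1, 0, 1, 0, 1)
  "11101111" → prefix "1" already present; 7 new (1, 1, 0, 1, 1, 1, 1)
  "1010111011" → prefix "101011101" already present; 1 new (1)
  "10001" → prefix "10" already present; 3 new (0, 0, 1)
  "0101101010" → prefix "010" already present; 7 new (1, 1, 0, 1, 0, 1, 0)
  "10111011011" → prefix "10111" already present; 6 new (0, 1, 1, 0, 1, 1)
  "10111110" → prefix "101111" already present; 2 new (1, 0)
  "01000011011" → prefix "0100" already present; 7 new (0, 0, 1, 1, 0, 1, 1)
  "1010010011" → prefix "1010" already present; 6 new (0, 1, 0, 0, 1, 1)
  "01101010" → prefix "01" already present; 6 new (1, 0, 1, 0, 1, 0)
  "01110001" → prefix "011" already present; 5 new (1, 0, 0, 0, 1)
  "1011" → prefix "1011" already present; 0 new (none)
  "010010011" → prefix "010010011" already present; 0 new (none)
  "01011011101" → prefix "0101101" already present; 4 new (1, 1, 0, 1)
Total nodes = 11 + 2 + 7 + 4 + 10 + 8 + 7 + 1 + 3 + 7 + 6 + 2 + 7 + 6 + 6 + 5 + 0 + 0 + 4 = 96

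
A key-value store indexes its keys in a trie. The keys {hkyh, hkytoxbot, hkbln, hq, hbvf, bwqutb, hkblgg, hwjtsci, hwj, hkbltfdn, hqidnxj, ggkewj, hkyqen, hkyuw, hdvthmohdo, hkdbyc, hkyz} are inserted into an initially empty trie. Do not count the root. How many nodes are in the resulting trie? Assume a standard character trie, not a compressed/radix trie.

Trace insertions, counting only characters that open a new branch:
  "hkyh" → 4 new (h, k, y, h)
  "hkytoxbot" → prefix "hky" already present; 6 new (t, o, x, b, o, t)
  "hkbln" → prefix "hk" already present; 3 new (b, l, n)
  "hq" → prefix "h" already present; 1 new (q)
  "hbvf" → prefix "h" already present; 3 new (b, v, f)
  "bwqutb" → 6 new (b, w, q, u, t, b)
  "hkblgg" → prefix "hkbl" already present; 2 new (g, g)
  "hwjtsci" → prefix "h" already present; 6 new (w, j, t, s, c, i)
  "hwj" → prefix "hwj" already present; 0 new (none)
  "hkbltfdn" → prefix "hkbl" already present; 4 new (t, f, d, n)
  "hqidnxj" → prefix "hq" already present; 5 new (i, d, n, x, j)
  "ggkewj" → 6 new (g, g, k, e, w, j)
  "hkyqen" → prefix "hky" already present; 3 new (q, e, n)
  "hkyuw" → prefix "hky" already present; 2 new (u, w)
  "hdvthmohdo" → prefix "h" already present; 9 new (d, v, t, h, m, o, h, d, o)
  "hkdbyc" → prefix "hk" already present; 4 new (d, b, y, c)
  "hkyz" → prefix "hky" already present; 1 new (z)
Total nodes = 4 + 6 + 3 + 1 + 3 + 6 + 2 + 6 + 0 + 4 + 5 + 6 + 3 + 2 + 9 + 4 + 1 = 65

65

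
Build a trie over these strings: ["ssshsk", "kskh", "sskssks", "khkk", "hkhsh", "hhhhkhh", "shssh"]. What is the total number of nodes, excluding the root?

Trace insertions, counting only characters that open a new branch:
  "ssshsk" → 6 new (s, s, s, h, s, k)
  "kskh" → 4 new (k, s, k, h)
  "sskssks" → prefix "ss" already present; 5 new (k, s, s, k, s)
  "khkk" → prefix "k" already present; 3 new (h, k, k)
  "hkhsh" → 5 new (h, k, h, s, h)
  "hhhhkhh" → prefix "h" already present; 6 new (h, h, h, k, h, h)
  "shssh" → prefix "s" already present; 4 new (h, s, s, h)
Total nodes = 6 + 4 + 5 + 3 + 5 + 6 + 4 = 33

33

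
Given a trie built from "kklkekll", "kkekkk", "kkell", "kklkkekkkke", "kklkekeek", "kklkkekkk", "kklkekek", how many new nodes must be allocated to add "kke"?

"kke" is already a full path in the trie; only an end-marker is added.
No new nodes are needed: 0.

0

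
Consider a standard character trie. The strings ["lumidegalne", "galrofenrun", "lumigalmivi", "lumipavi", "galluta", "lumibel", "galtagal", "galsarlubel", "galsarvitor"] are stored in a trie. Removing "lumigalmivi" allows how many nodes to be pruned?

7

Walk "lumigalmivi" from the leaf back toward the root, removing each node that no remaining word uses.
The suffix "galmivi" (7 nodes) is used only by "lumigalmivi"; the node for "lumi" still has the child "d", so pruning stops there.
Nodes removed: 7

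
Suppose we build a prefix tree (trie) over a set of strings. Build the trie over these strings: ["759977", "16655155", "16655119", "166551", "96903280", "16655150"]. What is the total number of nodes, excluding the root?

Trie structure (* marks end of a word):
(root)
├─ 1
│  └─ 6
│     └─ 6
│        └─ 5
│           └─ 5
│              └─ 1 *
│                 ├─ 1
│                 │  └─ 9 *
│                 └─ 5
│                    ├─ 0 *
│                    └─ 5 *
├─ 7
│  └─ 5
│     └─ 9
│        └─ 9
│           └─ 7
│              └─ 7 *
└─ 9
   └─ 6
      └─ 9
         └─ 0
            └─ 3
               └─ 2
                  └─ 8
                     └─ 0 *
Counting every labelled node above: 25.

25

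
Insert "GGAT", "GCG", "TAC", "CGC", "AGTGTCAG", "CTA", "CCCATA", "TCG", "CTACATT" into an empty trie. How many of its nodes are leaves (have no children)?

Leaves are exactly the stored words that no other stored word extends.
Those words: "AGTGTCAG", "CCCATA", "CGC", "CTACATT", "GCG", "GGAT", "TAC", "TCG"
Leaf count: 8

8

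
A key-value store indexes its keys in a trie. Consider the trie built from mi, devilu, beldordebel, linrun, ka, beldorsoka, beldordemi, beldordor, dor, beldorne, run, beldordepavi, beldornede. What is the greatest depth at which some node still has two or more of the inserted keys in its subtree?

8

Equivalently: take the maximum, over all pairs, of their longest common prefix length.
e.g. "beldordebel" and "beldordemi" share the prefix "beldorde" of length 8; no pair shares a longer one.
Longest shared-prefix length: 8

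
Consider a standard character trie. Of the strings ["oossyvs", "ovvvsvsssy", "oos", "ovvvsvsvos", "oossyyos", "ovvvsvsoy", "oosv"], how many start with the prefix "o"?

7

Filter for entries beginning with "o":
Words under "o": oos, oossyvs, oossyyos, oosv, ovvvsvsoy, ovvvsvsssy, ovvvsvsvos
Count: 7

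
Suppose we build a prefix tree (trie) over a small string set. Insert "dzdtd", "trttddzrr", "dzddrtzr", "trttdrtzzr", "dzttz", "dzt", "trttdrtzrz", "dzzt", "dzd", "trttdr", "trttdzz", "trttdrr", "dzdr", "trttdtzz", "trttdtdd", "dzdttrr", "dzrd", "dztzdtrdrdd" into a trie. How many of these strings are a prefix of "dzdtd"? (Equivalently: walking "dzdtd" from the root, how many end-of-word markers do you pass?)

2

Walk "dzdtd" from the root; an end-of-word marker is hit whenever a stored word is a prefix of "dzdtd".
Prefixes of the query that are stored words: "dzd", "dzdtd"
Count: 2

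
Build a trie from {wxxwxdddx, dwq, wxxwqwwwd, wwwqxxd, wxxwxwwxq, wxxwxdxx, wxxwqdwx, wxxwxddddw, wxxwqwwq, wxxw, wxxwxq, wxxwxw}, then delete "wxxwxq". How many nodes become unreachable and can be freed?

A node on "wxxwxq"'s path can go only if nothing else ends at it or branches off below it.
The suffix "q" (1 node) is used only by "wxxwxq"; the node for "wxxwx" still has the child "d", so pruning stops there.
Nodes removed: 1

1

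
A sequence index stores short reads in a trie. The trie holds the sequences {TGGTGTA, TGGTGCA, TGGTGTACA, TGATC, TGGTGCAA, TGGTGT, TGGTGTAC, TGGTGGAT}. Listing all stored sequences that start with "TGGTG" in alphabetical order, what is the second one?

TGGTGCAA

Filter for "TGGTG…" and sort: "TGGTGCA", "TGGTGCAA", "TGGTGGAT", "TGGTGT", "TGGTGTA", "TGGTGTAC", "TGGTGTACA"
Position 2: TGGTGCAA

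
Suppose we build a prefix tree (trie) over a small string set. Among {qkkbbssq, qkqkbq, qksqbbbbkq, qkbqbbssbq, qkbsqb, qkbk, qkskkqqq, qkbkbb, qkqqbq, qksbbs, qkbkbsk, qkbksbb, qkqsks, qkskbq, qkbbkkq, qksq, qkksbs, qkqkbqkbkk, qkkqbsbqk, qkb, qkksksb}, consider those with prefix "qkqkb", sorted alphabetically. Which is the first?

qkqkbq

Words with prefix "qkqkb", in lexicographic order: "qkqkbq", "qkqkbqkbkk"
Position 1: qkqkbq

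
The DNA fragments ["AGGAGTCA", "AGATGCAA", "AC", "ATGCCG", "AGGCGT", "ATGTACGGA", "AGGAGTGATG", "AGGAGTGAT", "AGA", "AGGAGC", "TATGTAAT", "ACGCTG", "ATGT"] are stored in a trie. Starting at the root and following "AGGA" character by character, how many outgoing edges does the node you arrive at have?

1

Walk "AGGA" from the root, arriving at one node.
Characters that immediately follow "AGGA" among the stored strings: {G}.
That node has 1 child edge.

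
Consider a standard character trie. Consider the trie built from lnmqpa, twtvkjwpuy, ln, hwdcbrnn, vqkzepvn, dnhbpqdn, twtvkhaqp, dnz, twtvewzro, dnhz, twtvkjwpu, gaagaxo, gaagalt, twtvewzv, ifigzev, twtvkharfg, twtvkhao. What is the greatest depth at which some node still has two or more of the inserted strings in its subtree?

9

Look for the deepest trie node that still has at least two words in its subtree.
"twtvkjwpu" and "twtvkjwpuy" agree on "twtvkjwpu" (9 characters) before diverging; nothing deeper is shared.
Longest shared-prefix length: 9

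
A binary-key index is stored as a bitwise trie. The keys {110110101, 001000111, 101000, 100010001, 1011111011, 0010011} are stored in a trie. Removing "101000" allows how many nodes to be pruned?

3

Walk "101000" from the leaf back toward the root, removing each node that no remaining word uses.
The suffix "000" (3 nodes) is used only by "101000"; the node for "101" still has the child "1", so pruning stops there.
Nodes removed: 3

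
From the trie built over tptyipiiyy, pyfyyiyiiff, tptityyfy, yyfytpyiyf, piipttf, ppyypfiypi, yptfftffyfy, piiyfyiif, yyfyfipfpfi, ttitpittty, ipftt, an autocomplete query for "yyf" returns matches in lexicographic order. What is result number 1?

yyfyfipfpfi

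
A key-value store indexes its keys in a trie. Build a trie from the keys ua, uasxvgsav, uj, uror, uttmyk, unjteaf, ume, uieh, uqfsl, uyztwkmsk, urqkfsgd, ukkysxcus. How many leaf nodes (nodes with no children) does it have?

11

A leaf is a node with no children — equivalently, the end of a word that is not a proper prefix of any other stored word.
Those words: "uasxvgsav", "uieh", "uj", "ukkysxcus", "ume", "unjteaf", "uqfsl", "uror", "urqkfsgd", "uttmyk", "uyztwkmsk"
Leaf count: 11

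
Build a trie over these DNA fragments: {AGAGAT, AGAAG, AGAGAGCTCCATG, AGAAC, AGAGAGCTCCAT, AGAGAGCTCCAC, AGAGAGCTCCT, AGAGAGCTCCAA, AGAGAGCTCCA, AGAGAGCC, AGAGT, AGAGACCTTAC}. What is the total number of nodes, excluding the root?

Trie structure (* marks end of a word):
(root)
└─ A
   └─ G
      └─ A
         ├─ A
         │  ├─ C *
         │  └─ G *
         └─ G
            ├─ A
            │  ├─ C
            │  │  └─ C
            │  │     └─ T
            │  │        └─ T
            │  │           └─ A
            │  │              └─ C *
            │  ├─ G
            │  │  └─ C
            │  │     ├─ C *
            │  │     └─ T
            │  │        └─ C
            │  │           └─ C
            │  │              ├─ A *
            │  │              │  ├─ A *
            │  │              │  ├─ C *
            │  │              │  └─ T *
            │  │              │     └─ G *
            │  │              └─ T *
            │  └─ T *
            └─ T *
Counting every labelled node above: 28.

28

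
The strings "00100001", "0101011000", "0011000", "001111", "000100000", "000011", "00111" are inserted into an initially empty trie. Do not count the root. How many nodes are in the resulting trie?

33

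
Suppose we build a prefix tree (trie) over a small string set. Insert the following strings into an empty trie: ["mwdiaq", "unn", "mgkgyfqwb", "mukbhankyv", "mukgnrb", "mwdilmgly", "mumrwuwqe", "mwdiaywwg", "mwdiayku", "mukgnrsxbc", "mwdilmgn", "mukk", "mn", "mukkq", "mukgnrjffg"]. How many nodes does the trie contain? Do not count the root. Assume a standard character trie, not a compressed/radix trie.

Insert word by word; a character creates a node only if that edge doesn't already exist:
  "mwdiaq" → 6 new (m, w, d, i, a, q)
  "unn" → 3 new (u, n, n)
  "mgkgyfqwb" → prefix "m" already present; 8 new (g, k, g, y, f, q, w, b)
  "mukbhankyv" → prefix "m" already present; 9 new (u, k, b, h, a, n, k, y, v)
  "mukgnrb" → prefix "muk" already present; 4 new (g, n, r, b)
  "mwdilmgly" → prefix "mwdi" already present; 5 new (l, m, g, l, y)
  "mumrwuwqe" → prefix "mu" already present; 7 new (m, r, w, u, w, q, e)
  "mwdiaywwg" → prefix "mwdia" already present; 4 new (y, w, w, g)
  "mwdiayku" → prefix "mwdiay" already present; 2 new (k, u)
  "mukgnrsxbc" → prefix "mukgnr" already present; 4 new (s, x, b, c)
  "mwdilmgn" → prefix "mwdilmg" already present; 1 new (n)
  "mukk" → prefix "muk" already present; 1 new (k)
  "mn" → prefix "m" already present; 1 new (n)
  "mukkq" → prefix "mukk" already present; 1 new (q)
  "mukgnrjffg" → prefix "mukgnr" already present; 4 new (j, f, f, g)
Total nodes = 6 + 3 + 8 + 9 + 4 + 5 + 7 + 4 + 2 + 4 + 1 + 1 + 1 + 1 + 4 = 60

60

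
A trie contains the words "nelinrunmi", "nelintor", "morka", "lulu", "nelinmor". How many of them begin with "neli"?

Traverse to the node for "neli", then collect every word in that subtree.
Matches: "nelinmor", "nelinrunmi", "nelintor"
Count: 3

3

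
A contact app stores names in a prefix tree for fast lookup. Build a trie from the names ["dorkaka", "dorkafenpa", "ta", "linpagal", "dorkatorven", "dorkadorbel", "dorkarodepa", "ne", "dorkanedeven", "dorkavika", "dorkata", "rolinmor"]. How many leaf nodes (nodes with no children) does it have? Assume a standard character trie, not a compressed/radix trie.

12

A leaf is a node with no children — equivalently, the end of a word that is not a proper prefix of any other stored word.
Those words: "dorkadorbel", "dorkafenpa", "dorkaka", "dorkanedeven", "dorkarodepa", "dorkata", "dorkatorven", "dorkavika", "linpagal", "ne", "rolinmor", "ta"
Leaf count: 12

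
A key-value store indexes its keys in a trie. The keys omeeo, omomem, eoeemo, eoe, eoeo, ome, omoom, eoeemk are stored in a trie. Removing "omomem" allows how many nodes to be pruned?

3

A node on "omomem"'s path can go only if nothing else ends at it or branches off below it.
The suffix "mem" (3 nodes) is used only by "omomem"; the node for "omo" still has the child "o", so pruning stops there.
Nodes removed: 3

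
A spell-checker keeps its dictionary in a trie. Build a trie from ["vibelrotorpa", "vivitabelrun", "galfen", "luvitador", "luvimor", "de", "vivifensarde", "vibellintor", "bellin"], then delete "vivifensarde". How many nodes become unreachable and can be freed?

8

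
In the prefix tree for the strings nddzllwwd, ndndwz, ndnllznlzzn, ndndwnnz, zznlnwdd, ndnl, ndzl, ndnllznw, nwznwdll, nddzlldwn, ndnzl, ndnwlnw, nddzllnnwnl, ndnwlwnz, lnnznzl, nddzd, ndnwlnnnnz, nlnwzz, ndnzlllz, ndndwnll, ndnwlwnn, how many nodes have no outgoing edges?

A leaf is a node with no children — equivalently, the end of a word that is not a proper prefix of any other stored word.
Those words: "lnnznzl", "nddzd", "nddzlldwn", "nddzllnnwnl", "nddzllwwd", "ndndwnll", "ndndwnnz", "ndndwz", "ndnllznlzzn", "ndnllznw", "ndnwlnnnnz", "ndnwlnw", "ndnwlwnn", "ndnwlwnz", "ndnzlllz", "ndzl", "nlnwzz", "nwznwdll", "zznlnwdd"
Leaf count: 19

19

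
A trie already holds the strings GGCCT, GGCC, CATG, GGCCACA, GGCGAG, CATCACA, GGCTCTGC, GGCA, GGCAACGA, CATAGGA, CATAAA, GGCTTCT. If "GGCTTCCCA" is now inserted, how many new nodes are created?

Walking "GGCTTCCCA" from the root, the first 6 characters ("GGCTTC") follow existing edges; "C" is the first miss.
Each of the 3 remaining characters creates one node.

3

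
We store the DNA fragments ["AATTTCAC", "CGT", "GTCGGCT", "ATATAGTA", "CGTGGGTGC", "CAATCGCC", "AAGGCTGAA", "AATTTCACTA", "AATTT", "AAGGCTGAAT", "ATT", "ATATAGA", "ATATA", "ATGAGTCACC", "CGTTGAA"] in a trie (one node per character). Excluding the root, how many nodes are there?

62

Insert word by word; a character creates a node only if that edge doesn't already exist:
  "AATTTCAC" → 8 new (A, A, T, T, T, C, A, C)
  "CGT" → 3 new (C, G, T)
  "GTCGGCT" → 7 new (G, T, C, G, G, C, T)
  "ATATAGTA" → prefix "A" already present; 7 new (T, A, T, A, G, T, A)
  "CGTGGGTGC" → prefix "CGT" already present; 6 new (G, G, G, T, G, C)
  "CAATCGCC" → prefix "C" already present; 7 new (A, A, T, C, G, C, C)
  "AAGGCTGAA" → prefix "AA" already present; 7 new (G, G, C, T, G, A, A)
  "AATTTCACTA" → prefix "AATTTCAC" already present; 2 new (T, A)
  "AATTT" → prefix "AATTT" already present; 0 new (none)
  "AAGGCTGAAT" → prefix "AAGGCTGAA" already present; 1 new (T)
  "ATT" → prefix "AT" already present; 1 new (T)
  "ATATAGA" → prefix "ATATAG" already present; 1 new (A)
  "ATATA" → prefix "ATATA" already present; 0 new (none)
  "ATGAGTCACC" → prefix "AT" already present; 8 new (G, A, G, T, C, A, C, C)
  "CGTTGAA" → prefix "CGT" already present; 4 new (T, G, A, A)
Total nodes = 8 + 3 + 7 + 7 + 6 + 7 + 7 + 2 + 0 + 1 + 1 + 1 + 0 + 8 + 4 = 62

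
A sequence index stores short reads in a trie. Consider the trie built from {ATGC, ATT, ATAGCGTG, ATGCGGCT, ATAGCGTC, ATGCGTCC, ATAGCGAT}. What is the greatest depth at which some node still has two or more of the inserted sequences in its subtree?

7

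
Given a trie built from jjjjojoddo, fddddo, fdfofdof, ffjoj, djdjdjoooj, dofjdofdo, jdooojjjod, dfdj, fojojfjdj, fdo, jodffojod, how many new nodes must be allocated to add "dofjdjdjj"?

4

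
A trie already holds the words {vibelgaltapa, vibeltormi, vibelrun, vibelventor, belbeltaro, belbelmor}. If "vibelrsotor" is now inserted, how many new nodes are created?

5

"vibelr" is already a path in the trie; the remaining "sotor" must be added.
New nodes needed: |"vibelrsotor"| − 6 = 11 − 6 = 5.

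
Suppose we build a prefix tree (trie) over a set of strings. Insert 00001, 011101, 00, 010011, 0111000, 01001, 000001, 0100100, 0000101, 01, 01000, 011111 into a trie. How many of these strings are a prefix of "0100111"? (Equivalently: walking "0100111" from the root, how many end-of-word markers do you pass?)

Check each prefix of "0100111" against the stored set — each match is an end-marker on the path.
Prefixes of the query that are stored words: "01", "01001", "010011"
Count: 3

3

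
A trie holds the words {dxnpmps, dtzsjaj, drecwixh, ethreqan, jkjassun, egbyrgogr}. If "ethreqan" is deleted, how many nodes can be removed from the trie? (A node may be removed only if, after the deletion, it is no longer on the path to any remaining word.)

A node on "ethreqan"'s path can go only if nothing else ends at it or branches off below it.
The suffix "threqan" (7 nodes) is used only by "ethreqan"; the node for "e" still has the child "g", so pruning stops there.
Nodes removed: 7

7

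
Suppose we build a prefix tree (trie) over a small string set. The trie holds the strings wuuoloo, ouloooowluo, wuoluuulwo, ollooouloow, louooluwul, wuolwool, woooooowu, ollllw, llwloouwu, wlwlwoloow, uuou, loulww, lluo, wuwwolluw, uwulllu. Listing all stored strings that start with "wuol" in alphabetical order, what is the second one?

wuolwool

Words with prefix "wuol", in lexicographic order: "wuoluuulwo", "wuolwool"
The 2nd is wuolwool.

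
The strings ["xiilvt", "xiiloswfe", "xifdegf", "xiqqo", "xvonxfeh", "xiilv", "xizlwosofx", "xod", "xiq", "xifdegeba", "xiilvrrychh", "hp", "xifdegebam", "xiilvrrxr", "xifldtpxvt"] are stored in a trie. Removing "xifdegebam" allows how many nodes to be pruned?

Walk "xifdegebam" from the leaf back toward the root, removing each node that no remaining word uses.
The suffix "m" (1 node) is used only by "xifdegebam"; "xifdegeba" is itself a stored word, so pruning stops there.
Nodes removed: 1

1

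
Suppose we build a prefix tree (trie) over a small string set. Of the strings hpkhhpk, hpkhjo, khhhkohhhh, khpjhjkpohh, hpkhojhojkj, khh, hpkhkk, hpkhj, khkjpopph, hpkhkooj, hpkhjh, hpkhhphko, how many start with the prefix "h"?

Walk to "h"; the words in its subtree are exactly those with that prefix.
Words under "h": hpkhhphko, hpkhhpk, hpkhj, hpkhjh, hpkhjo, hpkhkk, hpkhkooj, hpkhojhojkj
Count: 8

8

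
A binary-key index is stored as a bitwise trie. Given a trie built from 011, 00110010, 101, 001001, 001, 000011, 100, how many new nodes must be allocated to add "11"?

The longest prefix of "11" already in the trie is "1" (length 1).
So 2 − 1 = 1 new nodes.

1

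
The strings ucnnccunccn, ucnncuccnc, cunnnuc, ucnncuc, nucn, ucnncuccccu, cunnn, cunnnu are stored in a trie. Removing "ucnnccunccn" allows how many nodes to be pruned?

After clearing the end-marker at "ucnnccunccn", prune upward until reaching a node still needed by another word.
The suffix "cunccn" (6 nodes) is used only by "ucnnccunccn"; the node for "ucnnc" still has the child "u", so pruning stops there.
Nodes removed: 6

6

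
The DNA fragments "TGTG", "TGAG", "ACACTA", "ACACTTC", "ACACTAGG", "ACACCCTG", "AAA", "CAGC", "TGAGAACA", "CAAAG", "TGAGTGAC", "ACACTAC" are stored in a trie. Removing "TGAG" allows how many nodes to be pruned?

0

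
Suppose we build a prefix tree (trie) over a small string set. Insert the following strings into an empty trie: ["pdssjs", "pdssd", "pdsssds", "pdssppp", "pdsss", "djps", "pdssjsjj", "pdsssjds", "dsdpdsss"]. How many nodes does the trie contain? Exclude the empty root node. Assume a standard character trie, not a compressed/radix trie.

Trie structure (* marks end of a word):
(root)
├─ d
│  ├─ j
│  │  └─ p
│  │     └─ s *
│  └─ s
│     └─ d
│        └─ p
│           └─ d
│              └─ s
│                 └─ s
│                    └─ s *
└─ p
   └─ d
      └─ s
         └─ s
            ├─ d *
            ├─ j
            │  └─ s *
            │     └─ j
            │        └─ j *
            ├─ p
            │  └─ p
            │     └─ p *
            └─ s *
               ├─ d
               │  └─ s *
               └─ j
                  └─ d
                     └─ s *
Counting every labelled node above: 29.

29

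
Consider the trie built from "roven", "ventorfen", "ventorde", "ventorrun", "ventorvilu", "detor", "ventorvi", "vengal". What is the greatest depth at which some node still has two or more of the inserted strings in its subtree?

Equivalently: take the maximum, over all pairs, of their longest common prefix length.
"ventorvi" and "ventorvilu" agree on "ventorvi" (8 characters) before diverging; nothing deeper is shared.
Longest shared-prefix length: 8

8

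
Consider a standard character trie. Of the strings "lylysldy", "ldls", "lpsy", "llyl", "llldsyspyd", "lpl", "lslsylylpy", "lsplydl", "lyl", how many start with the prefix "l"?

9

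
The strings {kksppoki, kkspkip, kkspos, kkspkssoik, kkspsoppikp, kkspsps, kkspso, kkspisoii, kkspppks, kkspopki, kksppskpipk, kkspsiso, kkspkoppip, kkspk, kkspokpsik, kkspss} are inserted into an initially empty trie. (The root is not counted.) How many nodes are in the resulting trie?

58

Count nodes per top-level branch (shared prefixes stored once):
  'k'-branch (kkspisoii, kkspk, kkspkip, kkspkoppip, kkspkssoik, kkspokpsik, kkspopki, kkspos, kksppoki, kkspppks, kksppskpipk, kkspsiso, kkspso, kkspsoppikp, kkspsps, kkspss): 58 nodes
Sum: 58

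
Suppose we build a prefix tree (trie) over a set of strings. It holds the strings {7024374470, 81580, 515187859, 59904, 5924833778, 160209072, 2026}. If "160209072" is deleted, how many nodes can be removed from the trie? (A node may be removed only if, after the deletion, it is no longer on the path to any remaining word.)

9

Walk "160209072" from the leaf back toward the root, removing each node that no remaining word uses.
No other word shares any prefix with "160209072", so all 9 of its nodes go.
Nodes removed: 9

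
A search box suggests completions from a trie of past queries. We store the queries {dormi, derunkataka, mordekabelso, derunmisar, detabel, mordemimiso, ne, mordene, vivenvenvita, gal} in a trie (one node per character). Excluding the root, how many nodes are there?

For each word, the new-node count is its length minus the longest prefix already in the trie:
  "dormi" → 5 new (d, o, r, m, i)
  "derunkataka" → prefix "d" already present; 10 new (e, r, u, n, k, a, t, a, k, a)
  "mordekabelso" → 12 new (m, o, r, d, e, k, a, b, e, l, s, o)
  "derunmisar" → prefix "derun" already present; 5 new (m, i, s, a, r)
  "detabel" → prefix "de" already present; 5 new (t, a, b, e, l)
  "mordemimiso" → prefix "morde" already present; 6 new (m, i, m, i, s, o)
  "ne" → 2 new (n, e)
  "mordene" → prefix "morde" already present; 2 new (n, e)
  "vivenvenvita" → 12 new (v, i, v, e, n, v, e, n, v, i, t, a)
  "gal" → 3 new (g, a, l)
Total nodes = 5 + 10 + 12 + 5 + 5 + 6 + 2 + 2 + 12 + 3 = 62

62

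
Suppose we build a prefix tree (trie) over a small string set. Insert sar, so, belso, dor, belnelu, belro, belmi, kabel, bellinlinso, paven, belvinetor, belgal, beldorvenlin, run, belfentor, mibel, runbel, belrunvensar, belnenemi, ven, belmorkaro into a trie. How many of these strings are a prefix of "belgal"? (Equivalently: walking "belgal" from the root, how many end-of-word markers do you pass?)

Check each prefix of "belgal" against the stored set — each match is an end-marker on the path.
Prefixes of the query that are stored words: "belgal"
Count: 1

1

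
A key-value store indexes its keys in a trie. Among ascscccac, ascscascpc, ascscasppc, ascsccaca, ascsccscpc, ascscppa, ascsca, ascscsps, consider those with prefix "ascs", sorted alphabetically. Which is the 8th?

Filter for "ascs…" and sort: "ascsca", "ascscascpc", "ascscasppc", "ascsccaca", "ascscccac", "ascsccscpc", "ascscppa", "ascscsps"
The 8th is ascscsps.

ascscsps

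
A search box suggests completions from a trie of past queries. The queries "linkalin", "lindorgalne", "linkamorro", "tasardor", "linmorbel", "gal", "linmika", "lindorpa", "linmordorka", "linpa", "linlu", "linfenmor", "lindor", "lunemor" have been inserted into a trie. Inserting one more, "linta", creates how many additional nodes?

The longest prefix of "linta" already in the trie is "lin" (length 3).
New nodes needed: |"linta"| − 3 = 5 − 3 = 2.

2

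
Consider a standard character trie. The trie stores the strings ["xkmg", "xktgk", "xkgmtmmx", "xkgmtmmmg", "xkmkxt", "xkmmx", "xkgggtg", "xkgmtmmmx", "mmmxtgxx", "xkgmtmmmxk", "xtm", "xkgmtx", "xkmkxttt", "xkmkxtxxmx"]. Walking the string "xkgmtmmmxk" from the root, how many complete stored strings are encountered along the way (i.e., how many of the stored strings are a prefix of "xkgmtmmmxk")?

2

Traverse "xkgmtmmmxk" character by character; count nodes along the way that are marked as word ends.
Prefixes of the query that are stored words: "xkgmtmmmx", "xkgmtmmmxk"
Count: 2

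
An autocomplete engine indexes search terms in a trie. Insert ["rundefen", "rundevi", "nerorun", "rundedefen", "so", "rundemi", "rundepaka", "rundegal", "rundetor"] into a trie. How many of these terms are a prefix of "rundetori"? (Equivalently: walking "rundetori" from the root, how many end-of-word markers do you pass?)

1

Traverse "rundetori" character by character; count nodes along the way that are marked as word ends.
Prefixes of the query that are stored words: "rundetor"
Count: 1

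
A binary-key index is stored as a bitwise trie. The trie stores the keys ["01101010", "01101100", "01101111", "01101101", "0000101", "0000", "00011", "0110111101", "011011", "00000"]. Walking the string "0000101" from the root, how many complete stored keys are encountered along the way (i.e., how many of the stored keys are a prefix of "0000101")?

2

Check each prefix of "0000101" against the stored set — each match is an end-marker on the path.
Prefixes of the query that are stored words: "0000", "0000101"
Count: 2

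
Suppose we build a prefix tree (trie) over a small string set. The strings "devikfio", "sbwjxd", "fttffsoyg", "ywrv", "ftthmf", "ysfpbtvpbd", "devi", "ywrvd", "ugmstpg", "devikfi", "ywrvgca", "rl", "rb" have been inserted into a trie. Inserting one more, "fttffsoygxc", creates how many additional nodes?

2

Walking "fttffsoygxc" from the root, the first 9 characters ("fttffsoyg") follow existing edges; "x" is the first miss.
Each of the 2 remaining characters creates one node.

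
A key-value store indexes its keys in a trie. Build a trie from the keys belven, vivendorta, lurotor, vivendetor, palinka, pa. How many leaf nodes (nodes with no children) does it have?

5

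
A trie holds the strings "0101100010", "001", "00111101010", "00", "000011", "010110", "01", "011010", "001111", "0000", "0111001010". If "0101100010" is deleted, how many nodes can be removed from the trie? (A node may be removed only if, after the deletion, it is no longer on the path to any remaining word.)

A node on "0101100010"'s path can go only if nothing else ends at it or branches off below it.
The suffix "0010" (4 nodes) is used only by "0101100010"; "010110" is itself a stored word, so pruning stops there.
Nodes removed: 4

4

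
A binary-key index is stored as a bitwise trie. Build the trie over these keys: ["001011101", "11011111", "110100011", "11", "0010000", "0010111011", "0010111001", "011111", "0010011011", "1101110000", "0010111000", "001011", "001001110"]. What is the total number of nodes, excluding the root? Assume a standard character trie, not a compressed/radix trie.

Trace insertions, counting only characters that open a new branch:
  "001011101" → 9 new (0, 0, 1, 0, 1, 1, 1, 0, 1)
  "11011111" → 8 new (1, 1, 0, 1, 1, 1, 1, 1)
  "110100011" → prefix "1101" already present; 5 new (0, 0, 0, 1, 1)
  "11" → prefix "11" already present; 0 new (none)
  "0010000" → prefix "0010" already present; 3 new (0, 0, 0)
  "0010111011" → prefix "001011101" already present; 1 new (1)
  "0010111001" → prefix "00101110" already present; 2 new (0, 1)
  "011111" → prefix "0" already present; 5 new (1, 1, 1, 1, 1)
  "0010011011" → prefix "00100" already present; 5 new (1, 1, 0, 1, 1)
  "1101110000" → prefix "110111" already present; 4 new (0, 0, 0, 0)
  "0010111000" → prefix "001011100" already present; 1 new (0)
  "001011" → prefix "001011" already present; 0 new (none)
  "001001110" → prefix "0010011" already present; 2 new (1, 0)
Total nodes = 9 + 8 + 5 + 0 + 3 + 1 + 2 + 5 + 5 + 4 + 1 + 0 + 2 = 45

45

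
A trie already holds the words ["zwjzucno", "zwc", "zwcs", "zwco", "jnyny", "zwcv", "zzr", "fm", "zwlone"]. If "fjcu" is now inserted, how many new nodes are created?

3

The longest prefix of "fjcu" already in the trie is "f" (length 1).
Each of the 3 remaining characters creates one node.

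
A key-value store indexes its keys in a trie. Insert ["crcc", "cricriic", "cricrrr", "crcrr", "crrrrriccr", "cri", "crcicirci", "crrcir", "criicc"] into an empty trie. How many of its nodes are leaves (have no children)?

8

A leaf is a node with no children — equivalently, the end of a word that is not a proper prefix of any other stored word.
Those words: "crcc", "crcicirci", "crcrr", "cricriic", "cricrrr", "criicc", "crrcir", "crrrrriccr"
Leaf count: 8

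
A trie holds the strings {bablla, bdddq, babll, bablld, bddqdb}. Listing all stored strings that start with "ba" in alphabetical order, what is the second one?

bablla

DFS of the "ba" subtree visits, in order: "babll", "bablla", "bablld"
The 2nd is bablla.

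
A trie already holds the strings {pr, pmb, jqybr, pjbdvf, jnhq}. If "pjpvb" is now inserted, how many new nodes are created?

"pj" is already a path in the trie; the remaining "pvb" must be added.
New nodes needed: |"pjpvb"| − 2 = 5 − 2 = 3.

3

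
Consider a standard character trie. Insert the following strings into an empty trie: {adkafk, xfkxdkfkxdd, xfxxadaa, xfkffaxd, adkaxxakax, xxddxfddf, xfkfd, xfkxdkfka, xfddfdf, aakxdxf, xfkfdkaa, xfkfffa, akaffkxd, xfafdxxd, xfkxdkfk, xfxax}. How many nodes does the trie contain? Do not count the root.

75

Count nodes per top-level branch (shared prefixes stored once):
  'a'-branch (aakxdxf, adkafk, adkaxxakax, akaffkxd): 25 nodes
  'x'-branch (xfafdxxd, xfddfdf, xfkfd, xfkfdkaa, xfkffaxd, xfkfffa, xfkxdkfk, xfkxdkfka, xfkxdkfkxdd, xfxax, xfxxadaa, xxddxfddf): 50 nodes
Sum: 75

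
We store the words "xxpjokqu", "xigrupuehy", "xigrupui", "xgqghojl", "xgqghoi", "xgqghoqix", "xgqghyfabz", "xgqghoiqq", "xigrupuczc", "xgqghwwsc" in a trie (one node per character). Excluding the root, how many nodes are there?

For each word, the new-node count is its length minus the longest prefix already in the trie:
  "xxpjokqu" → 8 new (x, x, p, j, o, k, q, u)
  "xigrupuehy" → prefix "x" already present; 9 new (i, g, r, u, p, u, e, h, y)
  "xigrupui" → prefix "xigrupu" already present; 1 new (i)
  "xgqghojl" → prefix "x" already present; 7 new (g, q, g, h, o, j, l)
  "xgqghoi" → prefix "xgqgho" already present; 1 new (i)
  "xgqghoqix" → prefix "xgqgho" already present; 3 new (q, i, x)
  "xgqghyfabz" → prefix "xgqgh" already present; 5 new (y, f, a, b, z)
  "xgqghoiqq" → prefix "xgqghoi" already present; 2 new (q, q)
  "xigrupuczc" → prefix "xigrupu" already present; 3 new (c, z, c)
  "xgqghwwsc" → prefix "xgqgh" already present; 4 new (w, w, s, c)
Total nodes = 8 + 9 + 1 + 7 + 1 + 3 + 5 + 2 + 3 + 4 = 43

43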